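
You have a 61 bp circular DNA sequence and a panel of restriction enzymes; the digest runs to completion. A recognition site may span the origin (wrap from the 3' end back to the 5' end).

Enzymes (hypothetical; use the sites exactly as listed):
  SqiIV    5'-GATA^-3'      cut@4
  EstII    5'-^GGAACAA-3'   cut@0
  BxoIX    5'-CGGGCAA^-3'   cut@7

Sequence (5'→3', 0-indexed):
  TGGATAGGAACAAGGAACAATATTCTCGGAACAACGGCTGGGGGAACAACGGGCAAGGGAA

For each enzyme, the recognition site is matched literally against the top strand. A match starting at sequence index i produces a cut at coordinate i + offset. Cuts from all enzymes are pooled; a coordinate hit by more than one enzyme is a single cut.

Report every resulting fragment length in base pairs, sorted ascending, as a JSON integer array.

[7,11,14,14,15]

Scan for sites:
  SqiIV GATA/4: at [2] ⇒ [6]
  EstII GGAACAA/0: at [6, 13, 27, 42] ⇒ [6, 13, 27, 42]
  BxoIX CGGGCAA/7: at [49] ⇒ [56]

Pooled cuts: [6, 13, 27, 42, 56]

Fragments:
  6→13: 7 bp
  13→27: 14 bp
  27→42: 15 bp
  42→56: 14 bp
  56→6 (wrap): 61-56+6 = 11 bp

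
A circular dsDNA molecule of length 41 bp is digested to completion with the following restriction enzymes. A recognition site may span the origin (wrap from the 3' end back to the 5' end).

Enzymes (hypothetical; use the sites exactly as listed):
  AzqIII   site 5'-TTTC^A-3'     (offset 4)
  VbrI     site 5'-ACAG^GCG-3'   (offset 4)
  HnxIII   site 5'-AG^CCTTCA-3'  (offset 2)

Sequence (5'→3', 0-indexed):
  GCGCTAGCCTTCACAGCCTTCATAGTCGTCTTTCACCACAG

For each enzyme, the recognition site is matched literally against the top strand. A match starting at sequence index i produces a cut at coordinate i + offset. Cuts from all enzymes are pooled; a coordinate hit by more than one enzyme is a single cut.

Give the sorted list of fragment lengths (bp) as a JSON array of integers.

Site scan:
  AzqIII (TTTCA, off=4): starts [30] → cuts [34]
  VbrI (ACAGGCG, off=4): starts [37] → cuts [0]
  HnxIII (AGCCTTCA, off=2): starts [5, 14] → cuts [7, 16]

All cut coordinates (distinct, sorted): [0, 7, 16, 34]

Fragments:
  0→7: 7 bp
  7→16: 9 bp
  16→34: 18 bp
  34→0 (wrap): 41-34+0 = 7 bp

[7,7,9,18]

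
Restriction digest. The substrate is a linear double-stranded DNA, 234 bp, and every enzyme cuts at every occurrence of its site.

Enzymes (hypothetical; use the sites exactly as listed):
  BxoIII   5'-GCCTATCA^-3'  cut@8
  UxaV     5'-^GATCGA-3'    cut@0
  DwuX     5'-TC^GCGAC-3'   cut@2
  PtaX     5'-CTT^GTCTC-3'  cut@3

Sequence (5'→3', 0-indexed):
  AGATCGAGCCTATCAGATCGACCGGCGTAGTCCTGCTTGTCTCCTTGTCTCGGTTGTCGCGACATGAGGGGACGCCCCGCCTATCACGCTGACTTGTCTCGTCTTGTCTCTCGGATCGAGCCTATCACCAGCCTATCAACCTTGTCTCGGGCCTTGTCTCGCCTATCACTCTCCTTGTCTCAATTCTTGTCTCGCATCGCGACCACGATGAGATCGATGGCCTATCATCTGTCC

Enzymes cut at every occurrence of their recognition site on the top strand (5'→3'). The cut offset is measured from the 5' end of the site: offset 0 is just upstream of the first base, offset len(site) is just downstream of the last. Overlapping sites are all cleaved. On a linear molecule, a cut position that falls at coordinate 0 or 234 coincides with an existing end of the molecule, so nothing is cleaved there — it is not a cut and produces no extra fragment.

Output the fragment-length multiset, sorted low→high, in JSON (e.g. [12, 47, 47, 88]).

Scan for sites:
  BxoIII (GCCTATCA, off=8): starts [7, 78, 119, 130, 160, 219] → cuts [15, 86, 127, 138, 168, 227]
  UxaV (GATCGA, off=0): starts [1, 15, 113, 211] → cuts [1, 15, 113, 211]
  DwuX (TCGCGAC, off=2): starts [56, 196] → cuts [58, 198]
  PtaX (CTTGTCTC, off=3): starts [35, 43, 92, 102, 140, 152, 173, 185] → cuts [38, 46, 95, 105, 143, 155, 176, 188]

All cut coordinates (distinct, sorted): [1, 15, 38, 46, 58, 86, 95, 105, 113, 127, 138, 143, 155, 168, 176, 188, 198, 211, 227]

Fragments:
  [0,1): 1 bp
  [1,15): 14 bp
  [15,38): 23 bp
  [38,46): 8 bp
  [46,58): 12 bp
  [58,86): 28 bp
  [86,95): 9 bp
  [95,105): 10 bp
  [105,113): 8 bp
  [113,127): 14 bp
  [127,138): 11 bp
  [138,143): 5 bp
  [143,155): 12 bp
  [155,168): 13 bp
  [168,176): 8 bp
  [176,188): 12 bp
  [188,198): 10 bp
  [198,211): 13 bp
  [211,227): 16 bp
  [227,234): 7 bp

[1,5,7,8,8,8,9,10,10,11,12,12,12,13,13,14,14,16,23,28]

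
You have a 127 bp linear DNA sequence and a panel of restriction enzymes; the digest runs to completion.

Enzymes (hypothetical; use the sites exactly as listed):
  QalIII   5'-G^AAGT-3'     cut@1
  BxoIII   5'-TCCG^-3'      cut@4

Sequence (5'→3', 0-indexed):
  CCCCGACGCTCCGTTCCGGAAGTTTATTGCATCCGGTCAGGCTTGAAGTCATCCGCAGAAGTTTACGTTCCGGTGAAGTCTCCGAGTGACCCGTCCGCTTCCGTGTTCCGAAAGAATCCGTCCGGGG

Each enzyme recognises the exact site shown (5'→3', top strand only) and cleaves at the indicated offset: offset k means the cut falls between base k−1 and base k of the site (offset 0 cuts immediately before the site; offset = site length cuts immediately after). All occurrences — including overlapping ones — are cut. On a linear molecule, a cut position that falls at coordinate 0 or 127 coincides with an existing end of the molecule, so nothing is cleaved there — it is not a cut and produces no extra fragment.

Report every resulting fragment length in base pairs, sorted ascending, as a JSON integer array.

[1,3,3,3,4,5,6,7,9,10,10,10,13,13,14,16]

Site scan:
  QalIII (GAAGT, off=1): starts [18, 44, 57, 74] → cuts [19, 45, 58, 75]
  BxoIII (TCCG, off=4): starts [9, 14, 31, 51, 68, 80, 93, 99, 106, 116, 120] → cuts [13, 18, 35, 55, 72, 84, 97, 103, 110, 120, 124]

All cut coordinates (distinct, sorted): [13, 18, 19, 35, 45, 55, 58, 72, 75, 84, 97, 103, 110, 120, 124]

Fragment lengths:
  [0,13): 13 bp
  [13,18): 5 bp
  [18,19): 1 bp
  [19,35): 16 bp
  [35,45): 10 bp
  [45,55): 10 bp
  [55,58): 3 bp
  [58,72): 14 bp
  [72,75): 3 bp
  [75,84): 9 bp
  [84,97): 13 bp
  [97,103): 6 bp
  [103,110): 7 bp
  [110,120): 10 bp
  [120,124): 4 bp
  [124,127): 3 bp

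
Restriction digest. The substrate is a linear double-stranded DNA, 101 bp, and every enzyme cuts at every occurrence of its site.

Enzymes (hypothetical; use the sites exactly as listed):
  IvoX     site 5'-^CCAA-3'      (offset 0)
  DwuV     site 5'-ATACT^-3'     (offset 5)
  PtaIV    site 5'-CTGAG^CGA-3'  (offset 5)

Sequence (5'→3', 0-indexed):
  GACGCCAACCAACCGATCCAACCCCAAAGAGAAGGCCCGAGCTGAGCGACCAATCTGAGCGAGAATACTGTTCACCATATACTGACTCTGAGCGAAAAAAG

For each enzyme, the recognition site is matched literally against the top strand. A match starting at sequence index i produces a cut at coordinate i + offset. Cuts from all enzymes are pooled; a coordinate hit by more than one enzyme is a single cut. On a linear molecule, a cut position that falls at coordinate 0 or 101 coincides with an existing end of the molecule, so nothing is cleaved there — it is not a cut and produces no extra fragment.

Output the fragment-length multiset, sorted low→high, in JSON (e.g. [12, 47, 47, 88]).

Per-enzyme occurrences:
  IvoX CCAA/0: at [4, 8, 17, 23, 49] ⇒ [4, 8, 17, 23, 49]
  DwuV ATACT/5: at [64, 78] ⇒ [69, 83]
  PtaIV CTGAGCGA/5: at [41, 54, 87] ⇒ [46, 59, 92]

All cut coordinates (distinct, sorted): [4, 8, 17, 23, 46, 49, 59, 69, 83, 92]

Fragments:
  [0,4): 4 bp
  [4,8): 4 bp
  [8,17): 9 bp
  [17,23): 6 bp
  [23,46): 23 bp
  [46,49): 3 bp
  [49,59): 10 bp
  [59,69): 10 bp
  [69,83): 14 bp
  [83,92): 9 bp
  [92,101): 9 bp

[3,4,4,6,9,9,9,10,10,14,23]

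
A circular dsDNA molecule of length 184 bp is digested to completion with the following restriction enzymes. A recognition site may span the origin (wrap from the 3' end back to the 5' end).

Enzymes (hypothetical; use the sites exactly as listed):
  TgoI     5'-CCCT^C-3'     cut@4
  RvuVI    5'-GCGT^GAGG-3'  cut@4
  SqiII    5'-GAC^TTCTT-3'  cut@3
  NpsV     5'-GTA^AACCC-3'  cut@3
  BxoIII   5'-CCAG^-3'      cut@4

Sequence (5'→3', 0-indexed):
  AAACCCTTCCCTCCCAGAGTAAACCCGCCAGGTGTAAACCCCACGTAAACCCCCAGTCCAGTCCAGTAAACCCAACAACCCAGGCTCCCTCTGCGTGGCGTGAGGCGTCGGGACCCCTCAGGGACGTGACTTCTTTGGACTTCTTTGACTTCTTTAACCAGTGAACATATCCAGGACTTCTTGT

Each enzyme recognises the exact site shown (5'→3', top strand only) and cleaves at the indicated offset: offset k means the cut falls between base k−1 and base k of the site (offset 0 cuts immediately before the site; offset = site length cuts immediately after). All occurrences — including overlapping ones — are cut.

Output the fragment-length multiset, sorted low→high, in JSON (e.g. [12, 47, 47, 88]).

Site scan:
  TgoI (CCCTC, off=4): starts [8, 86, 114] → cuts [12, 90, 118]
  RvuVI (GCGTGAGG, off=4): starts [97] → cuts [101]
  SqiII (GACTTCTT, off=3): starts [127, 137, 146, 174] → cuts [130, 140, 149, 177]
  NpsV (GTAAACCC, off=3): starts [18, 33, 44, 65, 182] → cuts [1, 21, 36, 47, 68]
  BxoIII (CCAG, off=4): starts [13, 27, 52, 57, 62, 79, 157, 170] → cuts [17, 31, 56, 61, 66, 83, 161, 174]

All cut coordinates (distinct, sorted): [1, 12, 17, 21, 31, 36, 47, 56, 61, 66, 68, 83, 90, 101, 118, 130, 140, 149, 161, 174, 177]

Fragment lengths:
  1→12: 11 bp
  12→17: 5 bp
  17→21: 4 bp
  21→31: 10 bp
  31→36: 5 bp
  36→47: 11 bp
  47→56: 9 bp
  56→61: 5 bp
  61→66: 5 bp
  66→68: 2 bp
  68→83: 15 bp
  83→90: 7 bp
  90→101: 11 bp
  101→118: 17 bp
  118→130: 12 bp
  130→140: 10 bp
  140→149: 9 bp
  149→161: 12 bp
  161→174: 13 bp
  174→177: 3 bp
  177→1 (wrap): 184-177+1 = 8 bp

[2,3,4,5,5,5,5,7,8,9,9,10,10,11,11,11,12,12,13,15,17]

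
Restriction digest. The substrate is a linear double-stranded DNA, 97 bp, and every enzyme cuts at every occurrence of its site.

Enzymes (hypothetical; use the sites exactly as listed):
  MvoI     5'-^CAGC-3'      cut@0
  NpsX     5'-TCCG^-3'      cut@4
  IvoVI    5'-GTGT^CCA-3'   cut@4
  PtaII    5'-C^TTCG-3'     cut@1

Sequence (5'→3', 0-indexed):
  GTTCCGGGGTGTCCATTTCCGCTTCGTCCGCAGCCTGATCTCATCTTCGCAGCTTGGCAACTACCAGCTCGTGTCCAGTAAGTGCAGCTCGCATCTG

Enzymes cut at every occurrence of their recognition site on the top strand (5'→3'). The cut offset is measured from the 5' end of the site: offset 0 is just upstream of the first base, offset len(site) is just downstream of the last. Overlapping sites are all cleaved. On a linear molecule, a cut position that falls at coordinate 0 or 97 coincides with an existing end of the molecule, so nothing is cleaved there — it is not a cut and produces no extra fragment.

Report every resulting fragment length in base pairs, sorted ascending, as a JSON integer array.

Site scan:
  MvoI (CAGC, off=0): starts [30, 49, 64, 84] → cuts [30, 49, 64, 84]
  NpsX (TCCG, off=4): starts [2, 17, 26] → cuts [6, 21, 30]
  IvoVI (GTGTCCA, off=4): starts [8, 70] → cuts [12, 74]
  PtaII (CTTCG, off=1): starts [21, 44] → cuts [22, 45]

Pooled cuts: [6, 12, 21, 22, 30, 45, 49, 64, 74, 84]

Fragment lengths:
  [0,6): 6 bp
  [6,12): 6 bp
  [12,21): 9 bp
  [21,22): 1 bp
  [22,30): 8 bp
  [30,45): 15 bp
  [45,49): 4 bp
  [49,64): 15 bp
  [64,74): 10 bp
  [74,84): 10 bp
  [84,97): 13 bp

[1,4,6,6,8,9,10,10,13,15,15]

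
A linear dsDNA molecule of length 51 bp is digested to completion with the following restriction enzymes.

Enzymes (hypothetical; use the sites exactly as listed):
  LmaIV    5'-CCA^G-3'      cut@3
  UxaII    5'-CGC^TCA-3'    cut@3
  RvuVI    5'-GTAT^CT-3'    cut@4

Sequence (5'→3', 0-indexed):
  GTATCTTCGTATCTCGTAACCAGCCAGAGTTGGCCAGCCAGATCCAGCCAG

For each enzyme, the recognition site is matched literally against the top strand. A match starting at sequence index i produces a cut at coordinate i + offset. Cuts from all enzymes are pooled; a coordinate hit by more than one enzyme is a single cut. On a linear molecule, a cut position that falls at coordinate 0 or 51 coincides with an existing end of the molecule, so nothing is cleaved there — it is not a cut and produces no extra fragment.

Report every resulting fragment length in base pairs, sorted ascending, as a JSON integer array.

[1,4,4,4,4,6,8,10,10]

Scan for sites:
  LmaIV CCAG/3: at [19, 23, 33, 37, 43, 47] ⇒ [22, 26, 36, 40, 46, 50]
  UxaII (CGCTCA, off=3): no sites
  RvuVI GTATCT/4: at [0, 8] ⇒ [4, 12]

Pooled cuts: [4, 12, 22, 26, 36, 40, 46, 50]

Fragments:
  [0,4): 4 bp
  [4,12): 8 bp
  [12,22): 10 bp
  [22,26): 4 bp
  [26,36): 10 bp
  [36,40): 4 bp
  [40,46): 6 bp
  [46,50): 4 bp
  [50,51): 1 bp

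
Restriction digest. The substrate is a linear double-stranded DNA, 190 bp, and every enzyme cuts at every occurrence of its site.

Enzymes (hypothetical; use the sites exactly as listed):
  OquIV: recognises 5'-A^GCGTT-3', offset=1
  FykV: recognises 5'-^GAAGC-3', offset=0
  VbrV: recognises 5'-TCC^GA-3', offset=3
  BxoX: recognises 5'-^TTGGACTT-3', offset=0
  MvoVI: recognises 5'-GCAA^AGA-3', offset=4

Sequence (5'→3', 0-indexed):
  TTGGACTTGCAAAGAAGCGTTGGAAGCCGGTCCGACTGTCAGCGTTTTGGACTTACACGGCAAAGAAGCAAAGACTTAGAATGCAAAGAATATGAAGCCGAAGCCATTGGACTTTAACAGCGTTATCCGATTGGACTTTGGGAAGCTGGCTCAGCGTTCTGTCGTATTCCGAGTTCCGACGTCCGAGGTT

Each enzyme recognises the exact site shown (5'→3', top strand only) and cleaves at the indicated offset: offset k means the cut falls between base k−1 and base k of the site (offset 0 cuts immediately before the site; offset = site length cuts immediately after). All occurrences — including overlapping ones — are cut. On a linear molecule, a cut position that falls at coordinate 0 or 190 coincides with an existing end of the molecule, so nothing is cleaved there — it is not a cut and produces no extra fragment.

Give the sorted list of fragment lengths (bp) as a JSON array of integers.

Scan for sites:
  OquIV (AGCGTT, off=1): starts [15, 40, 118, 152] → cuts [16, 41, 119, 153]
  FykV (GAAGC, off=0): starts [13, 22, 64, 93, 99, 141] → cuts [13, 22, 64, 93, 99, 141]
  VbrV (TCCGA, off=3): starts [30, 125, 167, 174, 181] → cuts [33, 128, 170, 177, 184]
  BxoX (TTGGACTT, off=0): starts [0, 46, 106, 130] → cuts [46, 106, 130] (position 0 is a terminus of the linear molecule — no cut)
  MvoVI (GCAAAGA, off=4): starts [8, 59, 67, 82] → cuts [12, 63, 71, 86]

Pooled cuts: [12, 13, 16, 22, 33, 41, 46, 63, 64, 71, 86, 93, 99, 106, 119, 128, 130, 141, 153, 170, 177, 184]

Fragments:
  [0,12): 12 bp
  [12,13): 1 bp
  [13,16): 3 bp
  [16,22): 6 bp
  [22,33): 11 bp
  [33,41): 8 bp
  [41,46): 5 bp
  [46,63): 17 bp
  [63,64): 1 bp
  [64,71): 7 bp
  [71,86): 15 bp
  [86,93): 7 bp
  [93,99): 6 bp
  [99,106): 7 bp
  [106,119): 13 bp
  [119,128): 9 bp
  [128,130): 2 bp
  [130,141): 11 bp
  [141,153): 12 bp
  [153,170): 17 bp
  [170,177): 7 bp
  [177,184): 7 bp
  [184,190): 6 bp

[1,1,2,3,5,6,6,6,7,7,7,7,7,8,9,11,11,12,12,13,15,17,17]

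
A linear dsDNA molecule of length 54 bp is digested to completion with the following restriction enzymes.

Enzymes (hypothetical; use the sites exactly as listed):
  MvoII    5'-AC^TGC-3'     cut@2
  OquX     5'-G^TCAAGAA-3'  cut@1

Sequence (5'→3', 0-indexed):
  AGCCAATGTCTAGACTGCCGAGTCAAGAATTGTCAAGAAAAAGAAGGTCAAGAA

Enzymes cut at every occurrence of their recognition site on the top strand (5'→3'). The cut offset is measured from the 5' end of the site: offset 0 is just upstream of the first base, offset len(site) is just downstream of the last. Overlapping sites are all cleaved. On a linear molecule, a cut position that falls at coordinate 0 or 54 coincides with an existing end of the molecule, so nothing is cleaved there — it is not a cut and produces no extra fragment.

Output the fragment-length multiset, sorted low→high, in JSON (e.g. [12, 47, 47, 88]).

Per-enzyme occurrences:
  MvoII (ACTGC, off=2): starts [13] → cuts [15]
  OquX (GTCAAGAA, off=1): starts [21, 31, 46] → cuts [22, 32, 47]

All cut coordinates (distinct, sorted): [15, 22, 32, 47]

Fragment lengths:
  [0,15): 15 bp
  [15,22): 7 bp
  [22,32): 10 bp
  [32,47): 15 bp
  [47,54): 7 bp

[7,7,10,15,15]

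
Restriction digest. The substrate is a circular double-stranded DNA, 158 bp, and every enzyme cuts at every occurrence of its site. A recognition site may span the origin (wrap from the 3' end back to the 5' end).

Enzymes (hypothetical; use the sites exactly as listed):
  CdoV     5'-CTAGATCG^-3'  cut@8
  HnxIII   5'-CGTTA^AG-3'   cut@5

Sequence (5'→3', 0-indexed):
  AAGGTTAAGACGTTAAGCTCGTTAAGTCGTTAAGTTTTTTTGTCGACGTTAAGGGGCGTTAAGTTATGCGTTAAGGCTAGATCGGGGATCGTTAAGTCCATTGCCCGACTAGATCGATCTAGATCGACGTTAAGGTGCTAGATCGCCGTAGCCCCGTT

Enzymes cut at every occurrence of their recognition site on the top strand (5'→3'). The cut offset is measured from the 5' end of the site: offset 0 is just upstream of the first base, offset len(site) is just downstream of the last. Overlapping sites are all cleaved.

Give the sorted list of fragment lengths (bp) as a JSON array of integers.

[6,8,9,10,10,10,11,12,13,14,14,19,22]

Per-enzyme occurrences:
  CdoV CTAGATCG/8: at [76, 108, 118, 137] ⇒ [84, 116, 126, 145]
  HnxIII CGTTAAG/5: at [10, 19, 27, 46, 56, 68, 89, 127, 154] ⇒ [1, 15, 24, 32, 51, 61, 73, 94, 132]

All cut coordinates (distinct, sorted): [1, 15, 24, 32, 51, 61, 73, 84, 94, 116, 126, 132, 145]

Fragments:
  1→15: 14 bp
  15→24: 9 bp
  24→32: 8 bp
  32→51: 19 bp
  51→61: 10 bp
  61→73: 12 bp
  73→84: 11 bp
  84→94: 10 bp
  94→116: 22 bp
  116→126: 10 bp
  126→132: 6 bp
  132→145: 13 bp
  145→1 (wrap): 158-145+1 = 14 bp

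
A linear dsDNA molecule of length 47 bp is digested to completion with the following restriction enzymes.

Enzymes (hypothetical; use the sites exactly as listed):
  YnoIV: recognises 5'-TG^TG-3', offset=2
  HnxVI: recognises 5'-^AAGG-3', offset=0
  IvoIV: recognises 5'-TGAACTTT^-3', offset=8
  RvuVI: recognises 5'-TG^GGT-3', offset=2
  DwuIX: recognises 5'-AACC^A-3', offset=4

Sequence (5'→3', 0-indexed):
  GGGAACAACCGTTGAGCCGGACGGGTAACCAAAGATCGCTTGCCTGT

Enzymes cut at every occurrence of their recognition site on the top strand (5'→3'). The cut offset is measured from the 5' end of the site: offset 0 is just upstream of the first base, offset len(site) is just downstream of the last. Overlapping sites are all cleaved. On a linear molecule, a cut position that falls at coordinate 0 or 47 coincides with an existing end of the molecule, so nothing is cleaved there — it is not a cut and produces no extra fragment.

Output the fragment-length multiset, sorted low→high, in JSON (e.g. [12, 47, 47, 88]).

[17,30]

Per-enzyme occurrences:
  YnoIV (TGTG, off=2): no sites
  HnxVI (AAGG, off=0): no sites
  IvoIV (TGAACTTT, off=8): no sites
  RvuVI (TGGGT, off=2): no sites
  DwuIX (AACCA, off=4): starts [26] → cuts [30]

Pooled cuts: [30]

Fragment lengths:
  [0,30): 30 bp
  [30,47): 17 bp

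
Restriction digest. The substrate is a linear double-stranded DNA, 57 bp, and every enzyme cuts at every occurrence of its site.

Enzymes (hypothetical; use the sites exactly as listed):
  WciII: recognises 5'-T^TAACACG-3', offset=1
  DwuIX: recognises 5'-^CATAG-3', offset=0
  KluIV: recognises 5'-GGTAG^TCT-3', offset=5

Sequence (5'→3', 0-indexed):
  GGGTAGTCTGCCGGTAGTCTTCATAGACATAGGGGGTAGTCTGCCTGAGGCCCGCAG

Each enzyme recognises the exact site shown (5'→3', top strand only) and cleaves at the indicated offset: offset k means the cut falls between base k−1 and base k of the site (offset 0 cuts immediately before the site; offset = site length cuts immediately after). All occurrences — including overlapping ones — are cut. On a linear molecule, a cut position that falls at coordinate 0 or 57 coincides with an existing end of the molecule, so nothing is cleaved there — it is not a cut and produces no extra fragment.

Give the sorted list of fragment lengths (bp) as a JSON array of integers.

Site scan:
  WciII (TTAACACG, off=1): no sites
  DwuIX (CATAG, off=0): starts [21, 27] → cuts [21, 27]
  KluIV (GGTAGTCT, off=5): starts [1, 12, 34] → cuts [6, 17, 39]

All cut coordinates (distinct, sorted): [6, 17, 21, 27, 39]

Fragments:
  [0,6): 6 bp
  [6,17): 11 bp
  [17,21): 4 bp
  [21,27): 6 bp
  [27,39): 12 bp
  [39,57): 18 bp

[4,6,6,11,12,18]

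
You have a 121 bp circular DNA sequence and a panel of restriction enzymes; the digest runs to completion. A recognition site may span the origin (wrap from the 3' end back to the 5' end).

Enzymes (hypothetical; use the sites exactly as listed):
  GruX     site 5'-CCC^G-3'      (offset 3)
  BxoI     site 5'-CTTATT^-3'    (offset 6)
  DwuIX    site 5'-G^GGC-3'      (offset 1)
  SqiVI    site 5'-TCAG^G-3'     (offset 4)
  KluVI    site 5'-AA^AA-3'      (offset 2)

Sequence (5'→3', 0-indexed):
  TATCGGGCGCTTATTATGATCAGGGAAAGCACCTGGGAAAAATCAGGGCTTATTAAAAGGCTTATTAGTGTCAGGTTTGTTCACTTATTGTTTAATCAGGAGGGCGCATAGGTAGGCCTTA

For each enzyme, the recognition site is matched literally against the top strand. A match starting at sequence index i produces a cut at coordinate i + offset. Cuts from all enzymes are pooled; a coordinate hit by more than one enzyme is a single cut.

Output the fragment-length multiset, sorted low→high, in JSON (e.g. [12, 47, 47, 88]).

Scan for sites:
  GruX (CCCG, off=3): no sites
  BxoI (CTTATT, off=6): starts [9, 48, 60, 83] → cuts [15, 54, 66, 89]
  DwuIX (GGGC, off=1): starts [4, 45, 101] → cuts [5, 46, 102]
  SqiVI (TCAGG, off=4): starts [19, 42, 70, 95] → cuts [23, 46, 74, 99]
  KluVI (AAAA, off=2): starts [37, 38, 54] → cuts [39, 40, 56]

Pooled cuts: [5, 15, 23, 39, 40, 46, 54, 56, 66, 74, 89, 99, 102]

Fragment lengths:
  5→15: 10 bp
  15→23: 8 bp
  23→39: 16 bp
  39→40: 1 bp
  40→46: 6 bp
  46→54: 8 bp
  54→56: 2 bp
  56→66: 10 bp
  66→74: 8 bp
  74→89: 15 bp
  89→99: 10 bp
  99→102: 3 bp
  102→5 (wrap): 121-102+5 = 24 bp

[1,2,3,6,8,8,8,10,10,10,15,16,24]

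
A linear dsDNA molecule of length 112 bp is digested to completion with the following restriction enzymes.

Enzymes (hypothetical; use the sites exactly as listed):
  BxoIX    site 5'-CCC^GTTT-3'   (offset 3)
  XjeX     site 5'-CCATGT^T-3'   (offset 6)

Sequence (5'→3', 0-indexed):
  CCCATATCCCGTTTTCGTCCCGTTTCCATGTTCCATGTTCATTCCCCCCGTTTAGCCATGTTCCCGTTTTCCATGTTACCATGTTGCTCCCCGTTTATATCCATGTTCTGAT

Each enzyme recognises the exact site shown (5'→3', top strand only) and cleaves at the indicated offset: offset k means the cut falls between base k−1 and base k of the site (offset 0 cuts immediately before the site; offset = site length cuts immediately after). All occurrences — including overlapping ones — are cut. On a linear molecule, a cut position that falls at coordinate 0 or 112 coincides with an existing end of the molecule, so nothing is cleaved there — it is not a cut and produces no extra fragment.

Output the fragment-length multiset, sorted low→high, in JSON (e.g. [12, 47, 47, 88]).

Scan for sites:
  BxoIX CCCGTTT/3: at [7, 18, 46, 62, 89] ⇒ [10, 21, 49, 65, 92]
  XjeX CCATGTT/6: at [25, 32, 55, 70, 78, 100] ⇒ [31, 38, 61, 76, 84, 106]

Pooled cuts: [10, 21, 31, 38, 49, 61, 65, 76, 84, 92, 106]

Fragments:
  [0,10): 10 bp
  [10,21): 11 bp
  [21,31): 10 bp
  [31,38): 7 bp
  [38,49): 11 bp
  [49,61): 12 bp
  [61,65): 4 bp
  [65,76): 11 bp
  [76,84): 8 bp
  [84,92): 8 bp
  [92,106): 14 bp
  [106,112): 6 bp

[4,6,7,8,8,10,10,11,11,11,12,14]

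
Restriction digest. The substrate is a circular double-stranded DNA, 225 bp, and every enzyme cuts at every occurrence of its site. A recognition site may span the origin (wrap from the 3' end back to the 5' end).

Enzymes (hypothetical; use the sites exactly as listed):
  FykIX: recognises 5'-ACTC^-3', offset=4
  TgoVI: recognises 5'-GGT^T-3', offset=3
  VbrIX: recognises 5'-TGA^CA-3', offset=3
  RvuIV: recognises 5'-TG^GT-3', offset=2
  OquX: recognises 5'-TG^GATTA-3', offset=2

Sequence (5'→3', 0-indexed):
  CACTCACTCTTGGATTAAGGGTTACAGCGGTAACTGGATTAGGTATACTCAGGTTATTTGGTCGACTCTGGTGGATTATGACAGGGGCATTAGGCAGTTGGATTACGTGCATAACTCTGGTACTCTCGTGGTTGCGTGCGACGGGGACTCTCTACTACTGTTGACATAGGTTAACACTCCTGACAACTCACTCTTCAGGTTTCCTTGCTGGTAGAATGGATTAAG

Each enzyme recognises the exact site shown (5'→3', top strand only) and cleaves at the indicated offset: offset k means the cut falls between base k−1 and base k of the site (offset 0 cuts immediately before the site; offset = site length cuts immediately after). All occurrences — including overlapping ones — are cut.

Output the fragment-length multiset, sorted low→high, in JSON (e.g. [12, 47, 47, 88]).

Per-enzyme occurrences:
  FykIX (ACTC, off=4): starts [1, 5, 46, 64, 113, 121, 146, 175, 185, 189] → cuts [5, 9, 50, 68, 117, 125, 150, 179, 189, 193]
  TgoVI (GGTT, off=3): starts [19, 51, 129, 168, 197] → cuts [22, 54, 132, 171, 200]
  VbrIX (TGACA, off=3): starts [78, 161, 180] → cuts [81, 164, 183]
  RvuIV (TGGT, off=2): starts [58, 68, 117, 128, 208] → cuts [60, 70, 119, 130, 210]
  OquX (TGGATTA, off=2): starts [10, 34, 71, 98, 216] → cuts [12, 36, 73, 100, 218]

All cut coordinates (distinct, sorted): [5, 9, 12, 22, 36, 50, 54, 60, 68, 70, 73, 81, 100, 117, 119, 125, 130, 132, 150, 164, 171, 179, 183, 189, 193, 200, 210, 218]

Fragment lengths:
  5→9: 4 bp
  9→12: 3 bp
  12→22: 10 bp
  22→36: 14 bp
  36→50: 14 bp
  50→54: 4 bp
  54→60: 6 bp
  60→68: 8 bp
  68→70: 2 bp
  70→73: 3 bp
  73→81: 8 bp
  81→100: 19 bp
  100→117: 17 bp
  117→119: 2 bp
  119→125: 6 bp
  125→130: 5 bp
  130→132: 2 bp
  132→150: 18 bp
  150→164: 14 bp
  164→171: 7 bp
  171→179: 8 bp
  179→183: 4 bp
  183→189: 6 bp
  189→193: 4 bp
  193→200: 7 bp
  200→210: 10 bp
  210→218: 8 bp
  218→5 (wrap): 225-218+5 = 12 bp

[2,2,2,3,3,4,4,4,4,5,6,6,6,7,7,8,8,8,8,10,10,12,14,14,14,17,18,19]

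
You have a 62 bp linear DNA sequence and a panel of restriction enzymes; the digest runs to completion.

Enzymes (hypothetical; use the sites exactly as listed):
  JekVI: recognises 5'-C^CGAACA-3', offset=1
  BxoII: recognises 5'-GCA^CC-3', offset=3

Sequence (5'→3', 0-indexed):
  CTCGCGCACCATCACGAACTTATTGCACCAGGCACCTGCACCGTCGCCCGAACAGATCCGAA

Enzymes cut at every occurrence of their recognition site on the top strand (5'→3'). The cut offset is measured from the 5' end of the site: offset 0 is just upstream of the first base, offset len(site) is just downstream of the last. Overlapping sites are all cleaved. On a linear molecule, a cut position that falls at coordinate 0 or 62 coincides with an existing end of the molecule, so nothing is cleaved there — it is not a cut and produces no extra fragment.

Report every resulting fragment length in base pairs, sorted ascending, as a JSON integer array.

[6,7,8,8,14,19]

Scan for sites:
  JekVI (CCGAACA, off=1): starts [47] → cuts [48]
  BxoII (GCACC, off=3): starts [5, 24, 31, 37] → cuts [8, 27, 34, 40]

Pooled cuts: [8, 27, 34, 40, 48]

Fragments:
  [0,8): 8 bp
  [8,27): 19 bp
  [27,34): 7 bp
  [34,40): 6 bp
  [40,48): 8 bp
  [48,62): 14 bp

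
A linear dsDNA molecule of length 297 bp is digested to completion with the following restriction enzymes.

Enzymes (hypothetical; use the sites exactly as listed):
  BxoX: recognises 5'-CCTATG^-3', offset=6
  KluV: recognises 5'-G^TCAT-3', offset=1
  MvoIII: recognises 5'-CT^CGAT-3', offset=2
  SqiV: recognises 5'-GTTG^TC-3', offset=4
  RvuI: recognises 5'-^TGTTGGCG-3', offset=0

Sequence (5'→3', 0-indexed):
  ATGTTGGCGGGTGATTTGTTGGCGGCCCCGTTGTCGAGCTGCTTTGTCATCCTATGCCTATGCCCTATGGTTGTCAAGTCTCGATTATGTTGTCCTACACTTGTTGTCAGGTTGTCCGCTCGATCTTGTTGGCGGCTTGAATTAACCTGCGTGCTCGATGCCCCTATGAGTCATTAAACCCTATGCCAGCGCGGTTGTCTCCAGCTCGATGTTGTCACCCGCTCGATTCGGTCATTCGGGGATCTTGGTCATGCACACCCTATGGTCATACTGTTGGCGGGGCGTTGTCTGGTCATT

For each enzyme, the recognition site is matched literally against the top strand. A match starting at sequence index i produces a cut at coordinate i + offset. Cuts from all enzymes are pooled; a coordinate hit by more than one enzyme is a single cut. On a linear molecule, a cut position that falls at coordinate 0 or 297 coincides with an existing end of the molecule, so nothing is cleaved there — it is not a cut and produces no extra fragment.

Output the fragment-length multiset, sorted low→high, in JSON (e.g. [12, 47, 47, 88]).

[1,1,2,4,5,5,6,6,6,6,7,8,8,8,8,9,9,10,11,12,13,13,14,15,15,16,16,17,17,29]

Per-enzyme occurrences:
  BxoX (CCTATG, off=6): starts [50, 56, 63, 162, 179, 258] → cuts [56, 62, 69, 168, 185, 264]
  KluV (GTCAT, off=1): starts [45, 169, 230, 247, 264, 291] → cuts [46, 170, 231, 248, 265, 292]
  MvoIII (CTCGAT, off=2): starts [79, 118, 153, 204, 221] → cuts [81, 120, 155, 206, 223]
  SqiV (GTTGTC, off=4): starts [29, 69, 88, 102, 110, 193, 210, 283] → cuts [33, 73, 92, 106, 114, 197, 214, 287]
  RvuI (TGTTGGCG, off=0): starts [1, 16, 126, 271] → cuts [1, 16, 126, 271]

Pooled cuts: [1, 16, 33, 46, 56, 62, 69, 73, 81, 92, 106, 114, 120, 126, 155, 168, 170, 185, 197, 206, 214, 223, 231, 248, 264, 265, 271, 287, 292]

Fragments:
  [0,1): 1 bp
  [1,16): 15 bp
  [16,33): 17 bp
  [33,46): 13 bp
  [46,56): 10 bp
  [56,62): 6 bp
  [62,69): 7 bp
  [69,73): 4 bp
  [73,81): 8 bp
  [81,92): 11 bp
  [92,106): 14 bp
  [106,114): 8 bp
  [114,120): 6 bp
  [120,126): 6 bp
  [126,155): 29 bp
  [155,168): 13 bp
  [168,170): 2 bp
  [170,185): 15 bp
  [185,197): 12 bp
  [197,206): 9 bp
  [206,214): 8 bp
  [214,223): 9 bp
  [223,231): 8 bp
  [231,248): 17 bp
  [248,264): 16 bp
  [264,265): 1 bp
  [265,271): 6 bp
  [271,287): 16 bp
  [287,292): 5 bp
  [292,297): 5 bp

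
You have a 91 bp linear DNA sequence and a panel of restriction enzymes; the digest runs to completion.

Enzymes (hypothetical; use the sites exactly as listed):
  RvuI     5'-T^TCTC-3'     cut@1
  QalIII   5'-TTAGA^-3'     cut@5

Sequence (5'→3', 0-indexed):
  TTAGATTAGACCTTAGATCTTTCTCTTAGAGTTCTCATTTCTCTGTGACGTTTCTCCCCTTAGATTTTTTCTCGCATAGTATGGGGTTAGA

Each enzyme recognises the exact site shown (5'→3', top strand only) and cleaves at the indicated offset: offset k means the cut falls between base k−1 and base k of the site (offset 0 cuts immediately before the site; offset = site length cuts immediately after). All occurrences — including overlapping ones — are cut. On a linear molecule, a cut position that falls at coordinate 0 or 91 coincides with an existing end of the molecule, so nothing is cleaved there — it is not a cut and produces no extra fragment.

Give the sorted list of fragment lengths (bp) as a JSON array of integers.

Site scan:
  RvuI (TTCTC, off=1): starts [20, 31, 38, 51, 68] → cuts [21, 32, 39, 52, 69]
  QalIII (TTAGA, off=5): starts [0, 5, 12, 25, 59, 86] → cuts [5, 10, 17, 30, 64] (position 91 is a terminus of the linear molecule — no cut)

All cut coordinates (distinct, sorted): [5, 10, 17, 21, 30, 32, 39, 52, 64, 69]

Fragment lengths:
  [0,5): 5 bp
  [5,10): 5 bp
  [10,17): 7 bp
  [17,21): 4 bp
  [21,30): 9 bp
  [30,32): 2 bp
  [32,39): 7 bp
  [39,52): 13 bp
  [52,64): 12 bp
  [64,69): 5 bp
  [69,91): 22 bp

[2,4,5,5,5,7,7,9,12,13,22]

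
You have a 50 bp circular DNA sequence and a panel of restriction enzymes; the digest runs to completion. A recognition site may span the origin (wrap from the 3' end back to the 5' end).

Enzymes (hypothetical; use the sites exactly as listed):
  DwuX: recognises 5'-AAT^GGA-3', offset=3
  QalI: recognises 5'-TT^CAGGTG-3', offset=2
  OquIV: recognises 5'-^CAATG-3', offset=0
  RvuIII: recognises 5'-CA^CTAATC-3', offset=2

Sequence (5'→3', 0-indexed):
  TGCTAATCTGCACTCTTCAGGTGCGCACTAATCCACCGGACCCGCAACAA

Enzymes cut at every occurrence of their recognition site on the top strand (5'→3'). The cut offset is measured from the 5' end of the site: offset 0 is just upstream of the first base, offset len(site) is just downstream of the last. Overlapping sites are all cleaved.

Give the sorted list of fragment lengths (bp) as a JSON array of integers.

[10,20,20]

Site scan:
  DwuX (AATGGA, off=3): no sites
  QalI TTCAGGTG/2: at [15] ⇒ [17]
  OquIV CAATG/0: at [47] ⇒ [47]
  RvuIII CACTAATC/2: at [25] ⇒ [27]

Pooled cuts: [17, 27, 47]

Fragments:
  17→27: 10 bp
  27→47: 20 bp
  47→17 (wrap): 50-47+17 = 20 bp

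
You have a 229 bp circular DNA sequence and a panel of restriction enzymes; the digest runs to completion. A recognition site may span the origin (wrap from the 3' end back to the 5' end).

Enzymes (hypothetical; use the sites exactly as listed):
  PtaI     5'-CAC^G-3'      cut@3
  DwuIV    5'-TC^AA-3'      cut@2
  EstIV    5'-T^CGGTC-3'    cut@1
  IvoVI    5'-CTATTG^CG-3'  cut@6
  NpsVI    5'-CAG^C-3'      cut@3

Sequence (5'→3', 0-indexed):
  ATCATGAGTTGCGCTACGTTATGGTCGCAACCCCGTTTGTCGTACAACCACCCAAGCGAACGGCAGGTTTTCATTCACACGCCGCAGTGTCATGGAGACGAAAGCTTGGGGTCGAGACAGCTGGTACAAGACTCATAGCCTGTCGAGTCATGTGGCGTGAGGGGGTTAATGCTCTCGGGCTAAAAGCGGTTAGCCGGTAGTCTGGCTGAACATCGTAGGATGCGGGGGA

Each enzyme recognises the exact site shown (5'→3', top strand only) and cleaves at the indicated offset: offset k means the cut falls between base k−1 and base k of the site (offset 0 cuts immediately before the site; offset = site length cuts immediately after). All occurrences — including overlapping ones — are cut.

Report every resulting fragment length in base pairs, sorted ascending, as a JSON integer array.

[40,189]

Scan for sites:
  PtaI (CACG, off=3): starts [77] → cuts [80]
  DwuIV (TCAA, off=2): no sites
  EstIV (TCGGTC, off=1): no sites
  IvoVI (CTATTGCG, off=6): no sites
  NpsVI (CAGC, off=3): starts [117] → cuts [120]

Pooled cuts: [80, 120]

Fragments:
  80→120: 40 bp
  120→80 (wrap): 229-120+80 = 189 bp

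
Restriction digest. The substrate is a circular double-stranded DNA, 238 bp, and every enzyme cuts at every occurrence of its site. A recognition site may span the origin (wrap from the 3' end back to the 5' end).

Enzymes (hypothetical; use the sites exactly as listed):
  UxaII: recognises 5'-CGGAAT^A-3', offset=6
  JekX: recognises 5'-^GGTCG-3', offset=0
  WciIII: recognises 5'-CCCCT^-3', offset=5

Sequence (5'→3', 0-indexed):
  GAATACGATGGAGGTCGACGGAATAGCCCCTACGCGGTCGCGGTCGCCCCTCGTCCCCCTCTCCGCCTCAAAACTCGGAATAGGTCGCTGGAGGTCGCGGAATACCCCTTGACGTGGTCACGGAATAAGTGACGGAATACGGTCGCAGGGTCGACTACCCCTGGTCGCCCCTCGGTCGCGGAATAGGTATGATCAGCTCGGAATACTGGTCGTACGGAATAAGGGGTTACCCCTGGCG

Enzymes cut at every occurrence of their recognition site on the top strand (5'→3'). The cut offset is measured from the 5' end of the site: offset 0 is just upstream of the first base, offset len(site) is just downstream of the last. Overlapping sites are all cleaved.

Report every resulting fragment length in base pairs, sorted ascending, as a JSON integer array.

[1,1,2,3,4,6,6,7,8,8,8,9,10,10,10,11,11,12,12,13,14,14,17,20,21]

Per-enzyme occurrences:
  UxaII CGGAATA/6: at [18, 75, 97, 120, 132, 178, 198, 214, 236] ⇒ [4, 24, 81, 103, 126, 138, 184, 204, 220]
  JekX GGTCG/0: at [12, 35, 41, 82, 92, 140, 148, 162, 173, 207] ⇒ [12, 35, 41, 82, 92, 140, 148, 162, 173, 207]
  WciIII CCCCT/5: at [26, 46, 55, 104, 157, 167, 229] ⇒ [31, 51, 60, 109, 162, 172, 234]

All cut coordinates (distinct, sorted): [4, 12, 24, 31, 35, 41, 51, 60, 81, 82, 92, 103, 109, 126, 138, 140, 148, 162, 172, 173, 184, 204, 207, 220, 234]

Fragment lengths:
  4→12: 8 bp
  12→24: 12 bp
  24→31: 7 bp
  31→35: 4 bp
  35→41: 6 bp
  41→51: 10 bp
  51→60: 9 bp
  60→81: 21 bp
  81→82: 1 bp
  82→92: 10 bp
  92→103: 11 bp
  103→109: 6 bp
  109→126: 17 bp
  126→138: 12 bp
  138→140: 2 bp
  140→148: 8 bp
  148→162: 14 bp
  162→172: 10 bp
  172→173: 1 bp
  173→184: 11 bp
  184→204: 20 bp
  204→207: 3 bp
  207→220: 13 bp
  220→234: 14 bp
  234→4 (wrap): 238-234+4 = 8 bp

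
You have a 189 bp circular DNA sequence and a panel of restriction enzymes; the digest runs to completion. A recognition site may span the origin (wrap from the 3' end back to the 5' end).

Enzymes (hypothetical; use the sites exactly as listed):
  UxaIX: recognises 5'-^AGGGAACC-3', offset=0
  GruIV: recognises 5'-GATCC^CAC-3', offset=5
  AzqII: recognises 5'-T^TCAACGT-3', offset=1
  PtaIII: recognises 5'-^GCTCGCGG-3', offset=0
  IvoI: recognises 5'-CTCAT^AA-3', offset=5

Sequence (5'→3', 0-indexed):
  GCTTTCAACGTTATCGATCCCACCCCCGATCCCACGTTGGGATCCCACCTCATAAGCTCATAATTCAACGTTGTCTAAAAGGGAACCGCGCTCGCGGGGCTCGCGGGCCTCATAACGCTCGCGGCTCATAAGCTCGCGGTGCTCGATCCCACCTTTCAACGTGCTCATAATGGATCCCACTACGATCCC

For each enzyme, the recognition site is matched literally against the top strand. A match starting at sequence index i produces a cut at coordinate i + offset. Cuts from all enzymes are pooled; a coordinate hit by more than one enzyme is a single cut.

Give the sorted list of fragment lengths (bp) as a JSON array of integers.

[2,3,3,6,8,8,9,9,10,12,13,13,13,15,15,16,16,18]

Site scan:
  UxaIX AGGGAACC/0: at [79] ⇒ [79]
  GruIV GATCCCAC/5: at [15, 27, 40, 144, 172] ⇒ [20, 32, 45, 149, 177]
  AzqII TTCAACGT/1: at [3, 63, 154] ⇒ [4, 64, 155]
  PtaIII GCTCGCGG/0: at [89, 98, 116, 131] ⇒ [89, 98, 116, 131]
  IvoI CTCATAA/5: at [48, 56, 108, 124, 163] ⇒ [53, 61, 113, 129, 168]

All cut coordinates (distinct, sorted): [4, 20, 32, 45, 53, 61, 64, 79, 89, 98, 113, 116, 129, 131, 149, 155, 168, 177]

Fragment lengths:
  4→20: 16 bp
  20→32: 12 bp
  32→45: 13 bp
  45→53: 8 bp
  53→61: 8 bp
  61→64: 3 bp
  64→79: 15 bp
  79→89: 10 bp
  89→98: 9 bp
  98→113: 15 bp
  113→116: 3 bp
  116→129: 13 bp
  129→131: 2 bp
  131→149: 18 bp
  149→155: 6 bp
  155→168: 13 bp
  168→177: 9 bp
  177→4 (wrap): 189-177+4 = 16 bp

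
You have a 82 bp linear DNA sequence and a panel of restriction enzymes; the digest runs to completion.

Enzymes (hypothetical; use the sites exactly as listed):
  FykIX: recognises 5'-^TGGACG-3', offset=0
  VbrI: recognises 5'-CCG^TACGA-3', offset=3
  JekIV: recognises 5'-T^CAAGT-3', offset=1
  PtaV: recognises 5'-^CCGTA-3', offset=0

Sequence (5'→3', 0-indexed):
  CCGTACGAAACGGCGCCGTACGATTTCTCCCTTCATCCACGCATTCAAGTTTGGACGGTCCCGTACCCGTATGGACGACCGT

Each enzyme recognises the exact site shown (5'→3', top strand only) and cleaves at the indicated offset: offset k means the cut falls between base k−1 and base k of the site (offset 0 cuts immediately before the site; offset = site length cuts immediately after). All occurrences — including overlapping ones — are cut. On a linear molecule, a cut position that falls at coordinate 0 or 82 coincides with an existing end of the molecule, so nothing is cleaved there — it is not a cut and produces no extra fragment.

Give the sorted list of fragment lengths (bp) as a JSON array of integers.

[3,3,5,6,6,9,11,12,27]

Site scan:
  FykIX (TGGACG, off=0): starts [51, 71] → cuts [51, 71]
  VbrI (CCGTACGA, off=3): starts [0, 15] → cuts [3, 18]
  JekIV (TCAAGT, off=1): starts [44] → cuts [45]
  PtaV (CCGTA, off=0): starts [0, 15, 60, 66] → cuts [15, 60, 66] (position 0 is a terminus of the linear molecule — no cut)

Pooled cuts: [3, 15, 18, 45, 51, 60, 66, 71]

Fragment lengths:
  [0,3): 3 bp
  [3,15): 12 bp
  [15,18): 3 bp
  [18,45): 27 bp
  [45,51): 6 bp
  [51,60): 9 bp
  [60,66): 6 bp
  [66,71): 5 bp
  [71,82): 11 bp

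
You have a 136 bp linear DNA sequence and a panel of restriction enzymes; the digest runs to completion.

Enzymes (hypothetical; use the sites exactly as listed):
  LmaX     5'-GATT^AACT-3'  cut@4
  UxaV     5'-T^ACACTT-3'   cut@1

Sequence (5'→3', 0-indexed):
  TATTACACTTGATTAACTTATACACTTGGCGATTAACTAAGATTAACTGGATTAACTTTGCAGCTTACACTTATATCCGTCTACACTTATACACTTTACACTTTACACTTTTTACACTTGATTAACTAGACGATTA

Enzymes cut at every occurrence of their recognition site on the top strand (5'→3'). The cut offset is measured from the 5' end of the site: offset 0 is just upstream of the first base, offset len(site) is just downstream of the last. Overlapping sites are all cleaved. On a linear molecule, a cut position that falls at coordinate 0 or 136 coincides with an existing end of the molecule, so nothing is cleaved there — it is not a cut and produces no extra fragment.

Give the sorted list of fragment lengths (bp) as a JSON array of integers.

Site scan:
  LmaX GATTAACT/4: at [10, 30, 40, 49, 119] ⇒ [14, 34, 44, 53, 123]
  UxaV TACACTT/1: at [3, 20, 65, 81, 89, 96, 103, 112] ⇒ [4, 21, 66, 82, 90, 97, 104, 113]

Pooled cuts: [4, 14, 21, 34, 44, 53, 66, 82, 90, 97, 104, 113, 123]

Fragments:
  [0,4): 4 bp
  [4,14): 10 bp
  [14,21): 7 bp
  [21,34): 13 bp
  [34,44): 10 bp
  [44,53): 9 bp
  [53,66): 13 bp
  [66,82): 16 bp
  [82,90): 8 bp
  [90,97): 7 bp
  [97,104): 7 bp
  [104,113): 9 bp
  [113,123): 10 bp
  [123,136): 13 bp

[4,7,7,7,8,9,9,10,10,10,13,13,13,16]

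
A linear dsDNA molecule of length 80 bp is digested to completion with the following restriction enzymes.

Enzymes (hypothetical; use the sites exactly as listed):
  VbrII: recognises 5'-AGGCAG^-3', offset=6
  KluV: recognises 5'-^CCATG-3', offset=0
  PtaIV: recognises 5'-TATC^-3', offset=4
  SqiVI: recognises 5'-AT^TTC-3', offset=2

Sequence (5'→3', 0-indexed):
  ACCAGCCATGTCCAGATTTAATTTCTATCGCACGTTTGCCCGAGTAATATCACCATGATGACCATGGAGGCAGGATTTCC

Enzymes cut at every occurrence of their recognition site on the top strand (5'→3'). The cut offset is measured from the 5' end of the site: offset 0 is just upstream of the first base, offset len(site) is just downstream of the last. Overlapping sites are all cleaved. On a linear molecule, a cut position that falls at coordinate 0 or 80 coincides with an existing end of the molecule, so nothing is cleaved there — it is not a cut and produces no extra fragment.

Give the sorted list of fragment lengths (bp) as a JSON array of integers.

[1,3,4,5,7,9,12,17,22]

Per-enzyme occurrences:
  VbrII AGGCAG/6: at [67] ⇒ [73]
  KluV CCATG/0: at [5, 52, 61] ⇒ [5, 52, 61]
  PtaIV TATC/4: at [25, 47] ⇒ [29, 51]
  SqiVI ATTTC/2: at [20, 74] ⇒ [22, 76]

All cut coordinates (distinct, sorted): [5, 22, 29, 51, 52, 61, 73, 76]

Fragments:
  [0,5): 5 bp
  [5,22): 17 bp
  [22,29): 7 bp
  [29,51): 22 bp
  [51,52): 1 bp
  [52,61): 9 bp
  [61,73): 12 bp
  [73,76): 3 bp
  [76,80): 4 bp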